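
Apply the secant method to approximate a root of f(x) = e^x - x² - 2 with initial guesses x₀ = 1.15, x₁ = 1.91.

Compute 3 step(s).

f(x) = e^x - x² - 2
x₀ = 1.15, x₁ = 1.91

Secant formula: x_{n+1} = x_n - f(x_n)(x_n - x_{n-1})/(f(x_n) - f(x_{n-1}))

Iteration 1:
  f(1.150000) = -0.164307
  f(1.910000) = 1.104989
  x_2 = 1.910000 - 1.104989×(1.910000 - 1.150000)/(1.104989 - (-0.164307))
       = 1.248380
Iteration 2:
  f(1.910000) = 1.104989
  f(1.248380) = -0.073759
  x_3 = 1.248380 - (-0.073759)×(1.248380 - 1.910000)/(-0.073759 - 1.104989)
       = 1.289780
Iteration 3:
  f(1.248380) = -0.073759
  f(1.289780) = -0.031545
  x_4 = 1.289780 - (-0.031545)×(1.289780 - 1.248380)/(-0.031545 - (-0.073759))
       = 1.320716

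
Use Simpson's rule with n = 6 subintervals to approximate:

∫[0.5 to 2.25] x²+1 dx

f(x) = x²+1
a = 0.5, b = 2.25, n = 6
h = (b - a)/n = 0.291667

Simpson's rule: (h/3)[f(x₀) + 4f(x₁) + 2f(x₂) + ... + f(xₙ)]

x_0 = 0.5000, f(x_0) = 1.250000, coefficient = 1
x_1 = 0.7917, f(x_1) = 1.626736, coefficient = 4
x_2 = 1.0833, f(x_2) = 2.173611, coefficient = 2
x_3 = 1.3750, f(x_3) = 2.890625, coefficient = 4
x_4 = 1.6667, f(x_4) = 3.777778, coefficient = 2
x_5 = 1.9583, f(x_5) = 4.835069, coefficient = 4
x_6 = 2.2500, f(x_6) = 6.062500, coefficient = 1

I ≈ (0.291667/3) × 56.625000 = 5.505208
Exact value: 5.505208
Error: 0.000000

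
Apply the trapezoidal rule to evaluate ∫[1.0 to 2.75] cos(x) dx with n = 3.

f(x) = cos(x)
a = 1.0, b = 2.75, n = 3
h = (b - a)/n = 0.583333

Trapezoidal rule: (h/2)[f(x₀) + 2f(x₁) + 2f(x₂) + ... + f(xₙ)]

x_0 = 1.0000, f(x_0) = 0.540302, coefficient = 1
x_1 = 1.5833, f(x_1) = -0.012537, coefficient = 2
x_2 = 2.1667, f(x_2) = -0.561229, coefficient = 2
x_3 = 2.7500, f(x_3) = -0.924302, coefficient = 1

I ≈ (0.583333/2) × -1.531532 = -0.446697
Exact value: -0.459810
Error: 0.013113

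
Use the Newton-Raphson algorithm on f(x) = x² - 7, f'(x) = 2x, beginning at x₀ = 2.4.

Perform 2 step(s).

f(x) = x² - 7
f'(x) = 2x
x₀ = 2.4

Newton-Raphson formula: x_{n+1} = x_n - f(x_n)/f'(x_n)

Iteration 1:
  f(2.400000) = -1.240000
  f'(2.400000) = 4.800000
  x_1 = 2.400000 - (-1.240000)/4.800000 = 2.658333
Iteration 2:
  f(2.658333) = 0.066736
  f'(2.658333) = 5.316667
  x_2 = 2.658333 - 0.066736/5.316667 = 2.645781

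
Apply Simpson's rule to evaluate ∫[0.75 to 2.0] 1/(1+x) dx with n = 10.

f(x) = 1/(1+x)
a = 0.75, b = 2.0, n = 10
h = (b - a)/n = 0.125000

Simpson's rule: (h/3)[f(x₀) + 4f(x₁) + 2f(x₂) + ... + f(xₙ)]

x_0 = 0.7500, f(x_0) = 0.571429, coefficient = 1
x_1 = 0.8750, f(x_1) = 0.533333, coefficient = 4
x_2 = 1.0000, f(x_2) = 0.500000, coefficient = 2
x_3 = 1.1250, f(x_3) = 0.470588, coefficient = 4
x_4 = 1.2500, f(x_4) = 0.444444, coefficient = 2
x_5 = 1.3750, f(x_5) = 0.421053, coefficient = 4
x_6 = 1.5000, f(x_6) = 0.400000, coefficient = 2
x_7 = 1.6250, f(x_7) = 0.380952, coefficient = 4
x_8 = 1.7500, f(x_8) = 0.363636, coefficient = 2
x_9 = 1.8750, f(x_9) = 0.347826, coefficient = 4
x_10 = 2.0000, f(x_10) = 0.333333, coefficient = 1

I ≈ (0.125000/3) × 12.935934 = 0.538997
Exact value: 0.538997
Error: 0.000001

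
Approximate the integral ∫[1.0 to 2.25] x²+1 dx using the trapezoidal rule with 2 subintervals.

f(x) = x²+1
a = 1.0, b = 2.25, n = 2
h = (b - a)/n = 0.625000

Trapezoidal rule: (h/2)[f(x₀) + 2f(x₁) + 2f(x₂) + ... + f(xₙ)]

x_0 = 1.0000, f(x_0) = 2.000000, coefficient = 1
x_1 = 1.6250, f(x_1) = 3.640625, coefficient = 2
x_2 = 2.2500, f(x_2) = 6.062500, coefficient = 1

I ≈ (0.625000/2) × 15.343750 = 4.794922
Exact value: 4.713542
Error: 0.081380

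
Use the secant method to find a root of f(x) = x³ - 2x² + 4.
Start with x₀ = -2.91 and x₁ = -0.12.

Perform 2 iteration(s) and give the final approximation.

f(x) = x³ - 2x² + 4
x₀ = -2.91, x₁ = -0.12

Secant formula: x_{n+1} = x_n - f(x_n)(x_n - x_{n-1})/(f(x_n) - f(x_{n-1}))

Iteration 1:
  f(-2.910000) = -37.578371
  f(-0.120000) = 3.969472
  x_2 = -0.120000 - 3.969472×(-0.120000 - (-2.910000))/(3.969472 - (-37.578371))
       = -0.386556
Iteration 2:
  f(-0.120000) = 3.969472
  f(-0.386556) = 3.643388
  x_3 = -0.386556 - 3.643388×(-0.386556 - (-0.120000))/(3.643388 - 3.969472)
       = -3.364824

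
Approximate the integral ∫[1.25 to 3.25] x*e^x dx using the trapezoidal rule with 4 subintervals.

f(x) = x*e^x
a = 1.25, b = 3.25, n = 4
h = (b - a)/n = 0.500000

Trapezoidal rule: (h/2)[f(x₀) + 2f(x₁) + 2f(x₂) + ... + f(xₙ)]

x_0 = 1.2500, f(x_0) = 4.362929, coefficient = 1
x_1 = 1.7500, f(x_1) = 10.070555, coefficient = 2
x_2 = 2.2500, f(x_2) = 21.347406, coefficient = 2
x_3 = 2.7500, f(x_3) = 43.017238, coefficient = 2
x_4 = 3.2500, f(x_4) = 83.818605, coefficient = 1

I ≈ (0.500000/2) × 237.051929 = 59.262982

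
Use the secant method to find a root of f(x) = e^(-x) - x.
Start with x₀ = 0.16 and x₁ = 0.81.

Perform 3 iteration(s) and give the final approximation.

f(x) = e^(-x) - x
x₀ = 0.16, x₁ = 0.81

Secant formula: x_{n+1} = x_n - f(x_n)(x_n - x_{n-1})/(f(x_n) - f(x_{n-1}))

Iteration 1:
  f(0.160000) = 0.692144
  f(0.810000) = -0.365142
  x_2 = 0.810000 - (-0.365142)×(0.810000 - 0.160000)/(-0.365142 - 0.692144)
       = 0.585517
Iteration 2:
  f(0.810000) = -0.365142
  f(0.585517) = -0.028700
  x_3 = 0.585517 - (-0.028700)×(0.585517 - 0.810000)/(-0.028700 - (-0.365142))
       = 0.566368
Iteration 3:
  f(0.585517) = -0.028700
  f(0.566368) = 0.001215
  x_4 = 0.566368 - 0.001215×(0.566368 - 0.585517)/(0.001215 - (-0.028700))
       = 0.567146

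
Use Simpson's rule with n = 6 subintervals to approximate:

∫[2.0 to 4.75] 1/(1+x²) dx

f(x) = 1/(1+x²)
a = 2.0, b = 4.75, n = 6
h = (b - a)/n = 0.458333

Simpson's rule: (h/3)[f(x₀) + 4f(x₁) + 2f(x₂) + ... + f(xₙ)]

x_0 = 2.0000, f(x_0) = 0.200000, coefficient = 1
x_1 = 2.4583, f(x_1) = 0.141977, coefficient = 4
x_2 = 2.9167, f(x_2) = 0.105186, coefficient = 2
x_3 = 3.3750, f(x_3) = 0.080706, coefficient = 4
x_4 = 3.8333, f(x_4) = 0.063717, coefficient = 2
x_5 = 4.2917, f(x_5) = 0.051498, coefficient = 4
x_6 = 4.7500, f(x_6) = 0.042440, coefficient = 1

I ≈ (0.458333/3) × 1.676969 = 0.256204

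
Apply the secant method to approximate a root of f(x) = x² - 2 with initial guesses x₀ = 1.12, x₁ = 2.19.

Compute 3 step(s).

f(x) = x² - 2
x₀ = 1.12, x₁ = 2.19

Secant formula: x_{n+1} = x_n - f(x_n)(x_n - x_{n-1})/(f(x_n) - f(x_{n-1}))

Iteration 1:
  f(1.120000) = -0.745600
  f(2.190000) = 2.796100
  x_2 = 2.190000 - 2.796100×(2.190000 - 1.120000)/(2.796100 - (-0.745600))
       = 1.345257
Iteration 2:
  f(2.190000) = 2.796100
  f(1.345257) = -0.190284
  x_3 = 1.345257 - (-0.190284)×(1.345257 - 2.190000)/(-0.190284 - 2.796100)
       = 1.399082
Iteration 3:
  f(1.345257) = -0.190284
  f(1.399082) = -0.042571
  x_4 = 1.399082 - (-0.042571)×(1.399082 - 1.345257)/(-0.042571 - (-0.190284))
       = 1.414594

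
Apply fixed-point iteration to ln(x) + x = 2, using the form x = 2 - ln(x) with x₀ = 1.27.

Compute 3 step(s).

Equation: ln(x) + x = 2
Fixed-point form: x = 2 - ln(x)
x₀ = 1.27

x_1 = g(1.270000) = 1.760983
x_2 = g(1.760983) = 1.434128
x_3 = g(1.434128) = 1.639443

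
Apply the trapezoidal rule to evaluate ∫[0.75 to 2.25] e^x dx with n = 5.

f(x) = e^x
a = 0.75, b = 2.25, n = 5
h = (b - a)/n = 0.300000

Trapezoidal rule: (h/2)[f(x₀) + 2f(x₁) + 2f(x₂) + ... + f(xₙ)]

x_0 = 0.7500, f(x_0) = 2.117000, coefficient = 1
x_1 = 1.0500, f(x_1) = 2.857651, coefficient = 2
x_2 = 1.3500, f(x_2) = 3.857426, coefficient = 2
x_3 = 1.6500, f(x_3) = 5.206980, coefficient = 2
x_4 = 1.9500, f(x_4) = 7.028688, coefficient = 2
x_5 = 2.2500, f(x_5) = 9.487736, coefficient = 1

I ≈ (0.300000/2) × 49.506224 = 7.425934
Exact value: 7.370736
Error: 0.055198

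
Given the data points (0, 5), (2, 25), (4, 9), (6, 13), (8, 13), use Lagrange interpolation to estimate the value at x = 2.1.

Lagrange interpolation formula:
P(x) = Σ yᵢ × Lᵢ(x)
where Lᵢ(x) = Π_{j≠i} (x - xⱼ)/(xᵢ - xⱼ)

L_0(2.1) = (2.1 - 2)/(0 - 2) × (2.1 - 4)/(0 - 4) × (2.1 - 6)/(0 - 6) × (2.1 - 8)/(0 - 8) = -0.011385
L_1(2.1) = (2.1 - 0)/(2 - 0) × (2.1 - 4)/(2 - 4) × (2.1 - 6)/(2 - 6) × (2.1 - 8)/(2 - 8) = 0.956353
L_2(2.1) = (2.1 - 0)/(4 - 0) × (2.1 - 2)/(4 - 2) × (2.1 - 6)/(4 - 6) × (2.1 - 8)/(4 - 8) = 0.075502
L_3(2.1) = (2.1 - 0)/(6 - 0) × (2.1 - 2)/(6 - 2) × (2.1 - 4)/(6 - 4) × (2.1 - 8)/(6 - 8) = -0.024522
L_4(2.1) = (2.1 - 0)/(8 - 0) × (2.1 - 2)/(8 - 2) × (2.1 - 4)/(8 - 4) × (2.1 - 6)/(8 - 6) = 0.004052

P(2.1) = 5×L_0(2.1) + 25×L_1(2.1) + 9×L_2(2.1) + 13×L_3(2.1) + 13×L_4(2.1)
P(2.1) = 24.265313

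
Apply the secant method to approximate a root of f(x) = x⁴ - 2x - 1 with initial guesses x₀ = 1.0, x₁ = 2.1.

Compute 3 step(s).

f(x) = x⁴ - 2x - 1
x₀ = 1.0, x₁ = 2.1

Secant formula: x_{n+1} = x_n - f(x_n)(x_n - x_{n-1})/(f(x_n) - f(x_{n-1}))

Iteration 1:
  f(1.000000) = -2.000000
  f(2.100000) = 14.248100
  x_2 = 2.100000 - 14.248100×(2.100000 - 1.000000)/(14.248100 - (-2.000000))
       = 1.135400
Iteration 2:
  f(2.100000) = 14.248100
  f(1.135400) = -1.608934
  x_3 = 1.135400 - (-1.608934)×(1.135400 - 2.100000)/(-1.608934 - 14.248100)
       = 1.233274
Iteration 3:
  f(1.135400) = -1.608934
  f(1.233274) = -1.153217
  x_4 = 1.233274 - (-1.153217)×(1.233274 - 1.135400)/(-1.153217 - (-1.608934))
       = 1.480947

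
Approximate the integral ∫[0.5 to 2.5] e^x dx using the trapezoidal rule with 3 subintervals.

f(x) = e^x
a = 0.5, b = 2.5, n = 3
h = (b - a)/n = 0.666667

Trapezoidal rule: (h/2)[f(x₀) + 2f(x₁) + 2f(x₂) + ... + f(xₙ)]

x_0 = 0.5000, f(x_0) = 1.648721, coefficient = 1
x_1 = 1.1667, f(x_1) = 3.211271, coefficient = 2
x_2 = 1.8333, f(x_2) = 6.254701, coefficient = 2
x_3 = 2.5000, f(x_3) = 12.182494, coefficient = 1

I ≈ (0.666667/2) × 32.763158 = 10.921053
Exact value: 10.533773
Error: 0.387280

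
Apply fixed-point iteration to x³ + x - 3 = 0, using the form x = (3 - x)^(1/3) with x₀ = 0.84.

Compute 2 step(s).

Equation: x³ + x - 3 = 0
Fixed-point form: x = (3 - x)^(1/3)
x₀ = 0.84

x_1 = g(0.840000) = 1.292661
x_2 = g(1.292661) = 1.195198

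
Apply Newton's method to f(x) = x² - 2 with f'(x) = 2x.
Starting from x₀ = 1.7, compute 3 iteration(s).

f(x) = x² - 2
f'(x) = 2x
x₀ = 1.7

Newton-Raphson formula: x_{n+1} = x_n - f(x_n)/f'(x_n)

Iteration 1:
  f(1.700000) = 0.890000
  f'(1.700000) = 3.400000
  x_1 = 1.700000 - 0.890000/3.400000 = 1.438235
Iteration 2:
  f(1.438235) = 0.068521
  f'(1.438235) = 2.876471
  x_2 = 1.438235 - 0.068521/2.876471 = 1.414414
Iteration 3:
  f(1.414414) = 0.000567
  f'(1.414414) = 2.828828
  x_3 = 1.414414 - 0.000567/2.828828 = 1.414214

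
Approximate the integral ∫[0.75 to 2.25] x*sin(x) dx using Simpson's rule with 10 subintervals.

f(x) = x*sin(x)
a = 0.75, b = 2.25, n = 10
h = (b - a)/n = 0.150000

Simpson's rule: (h/3)[f(x₀) + 4f(x₁) + 2f(x₂) + ... + f(xₙ)]

x_0 = 0.7500, f(x_0) = 0.511229, coefficient = 1
x_1 = 0.9000, f(x_1) = 0.704994, coefficient = 4
x_2 = 1.0500, f(x_2) = 0.910794, coefficient = 2
x_3 = 1.2000, f(x_3) = 1.118447, coefficient = 4
x_4 = 1.3500, f(x_4) = 1.317227, coefficient = 2
x_5 = 1.5000, f(x_5) = 1.496242, coefficient = 4
x_6 = 1.6500, f(x_6) = 1.644827, coefficient = 2
x_7 = 1.8000, f(x_7) = 1.752926, coefficient = 4
x_8 = 1.9500, f(x_8) = 1.811471, coefficient = 2
x_9 = 2.1000, f(x_9) = 1.812740, coefficient = 4
x_10 = 2.2500, f(x_10) = 1.750665, coefficient = 1

I ≈ (0.150000/3) × 41.171929 = 2.058596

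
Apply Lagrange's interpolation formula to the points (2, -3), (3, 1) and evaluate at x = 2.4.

Lagrange interpolation formula:
P(x) = Σ yᵢ × Lᵢ(x)
where Lᵢ(x) = Π_{j≠i} (x - xⱼ)/(xᵢ - xⱼ)

L_0(2.4) = (2.4 - 3)/(2 - 3) = 0.600000
L_1(2.4) = (2.4 - 2)/(3 - 2) = 0.400000

P(2.4) = (-3)×L_0(2.4) + 1×L_1(2.4)
P(2.4) = -1.400000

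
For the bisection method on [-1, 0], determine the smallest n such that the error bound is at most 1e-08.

We need (b-a)/2^n ≤ 1e-08
(0 - (-1))/2^n ≤ 1e-08
1/2^n ≤ 1e-08
2^n ≥ 100000000
n ≥ log₂(100000000) = 26.58
n ≥ 27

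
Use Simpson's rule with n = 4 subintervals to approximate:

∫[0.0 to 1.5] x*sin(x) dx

f(x) = x*sin(x)
a = 0.0, b = 1.5, n = 4
h = (b - a)/n = 0.375000

Simpson's rule: (h/3)[f(x₀) + 4f(x₁) + 2f(x₂) + ... + f(xₙ)]

x_0 = 0.0000, f(x_0) = 0.000000, coefficient = 1
x_1 = 0.3750, f(x_1) = 0.137352, coefficient = 4
x_2 = 0.7500, f(x_2) = 0.511229, coefficient = 2
x_3 = 1.1250, f(x_3) = 1.015051, coefficient = 4
x_4 = 1.5000, f(x_4) = 1.496242, coefficient = 1

I ≈ (0.375000/3) × 7.128314 = 0.891039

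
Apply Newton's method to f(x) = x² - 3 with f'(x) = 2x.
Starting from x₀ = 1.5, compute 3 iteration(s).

f(x) = x² - 3
f'(x) = 2x
x₀ = 1.5

Newton-Raphson formula: x_{n+1} = x_n - f(x_n)/f'(x_n)

Iteration 1:
  f(1.500000) = -0.750000
  f'(1.500000) = 3.000000
  x_1 = 1.500000 - (-0.750000)/3.000000 = 1.750000
Iteration 2:
  f(1.750000) = 0.062500
  f'(1.750000) = 3.500000
  x_2 = 1.750000 - 0.062500/3.500000 = 1.732143
Iteration 3:
  f(1.732143) = 0.000319
  f'(1.732143) = 3.464286
  x_3 = 1.732143 - 0.000319/3.464286 = 1.732051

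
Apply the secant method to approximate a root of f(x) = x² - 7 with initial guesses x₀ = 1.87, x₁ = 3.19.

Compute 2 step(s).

f(x) = x² - 7
x₀ = 1.87, x₁ = 3.19

Secant formula: x_{n+1} = x_n - f(x_n)(x_n - x_{n-1})/(f(x_n) - f(x_{n-1}))

Iteration 1:
  f(1.870000) = -3.503100
  f(3.190000) = 3.176100
  x_2 = 3.190000 - 3.176100×(3.190000 - 1.870000)/(3.176100 - (-3.503100))
       = 2.562312
Iteration 2:
  f(3.190000) = 3.176100
  f(2.562312) = -0.434556
  x_3 = 2.562312 - (-0.434556)×(2.562312 - 3.190000)/(-0.434556 - 3.176100)
       = 2.637857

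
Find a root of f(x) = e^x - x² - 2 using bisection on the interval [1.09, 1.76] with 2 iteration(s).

f(x) = e^x - x² - 2
Initial interval: [1.09, 1.76]

Iteration 1:
  c_1 = (1.090000 + 1.760000)/2 = 1.425000
  f(c_1) = f(1.425000) = 0.127233
  f(a) × f(c) < 0, new interval: [1.090000, 1.425000]
Iteration 2:
  c_2 = (1.090000 + 1.425000)/2 = 1.257500
  f(c_2) = f(1.257500) = -0.064687
  f(a) × f(c) ≥ 0, new interval: [1.257500, 1.425000]

After 2 iteration(s), the approximation is c_2 = 1.257500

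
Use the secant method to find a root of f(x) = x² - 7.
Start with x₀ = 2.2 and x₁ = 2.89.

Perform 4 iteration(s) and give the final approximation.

f(x) = x² - 7
x₀ = 2.2, x₁ = 2.89

Secant formula: x_{n+1} = x_n - f(x_n)(x_n - x_{n-1})/(f(x_n) - f(x_{n-1}))

Iteration 1:
  f(2.200000) = -2.160000
  f(2.890000) = 1.352100
  x_2 = 2.890000 - 1.352100×(2.890000 - 2.200000)/(1.352100 - (-2.160000))
       = 2.624361
Iteration 2:
  f(2.890000) = 1.352100
  f(2.624361) = -0.112727
  x_3 = 2.624361 - (-0.112727)×(2.624361 - 2.890000)/(-0.112727 - 1.352100)
       = 2.644804
Iteration 3:
  f(2.624361) = -0.112727
  f(2.644804) = -0.005012
  x_4 = 2.644804 - (-0.005012)×(2.644804 - 2.624361)/(-0.005012 - (-0.112727))
       = 2.645755
Iteration 4:
  f(2.644804) = -0.005012
  f(2.645755) = 0.000020
  x_5 = 2.645755 - 0.000020×(2.645755 - 2.644804)/(0.000020 - (-0.005012))
       = 2.645751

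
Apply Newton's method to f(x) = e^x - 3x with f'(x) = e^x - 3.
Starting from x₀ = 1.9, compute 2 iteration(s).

f(x) = e^x - 3x
f'(x) = e^x - 3
x₀ = 1.9

Newton-Raphson formula: x_{n+1} = x_n - f(x_n)/f'(x_n)

Iteration 1:
  f(1.900000) = 0.985894
  f'(1.900000) = 3.685894
  x_1 = 1.900000 - 0.985894/3.685894 = 1.632522
Iteration 2:
  f(1.632522) = 0.219198
  f'(1.632522) = 2.116765
  x_2 = 1.632522 - 0.219198/2.116765 = 1.528969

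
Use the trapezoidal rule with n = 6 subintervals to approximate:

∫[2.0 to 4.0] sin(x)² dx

f(x) = sin(x)²
a = 2.0, b = 4.0, n = 6
h = (b - a)/n = 0.333333

Trapezoidal rule: (h/2)[f(x₀) + 2f(x₁) + 2f(x₂) + ... + f(xₙ)]

x_0 = 2.0000, f(x_0) = 0.826822, coefficient = 1
x_1 = 2.3333, f(x_1) = 0.522853, coefficient = 2
x_2 = 2.6667, f(x_2) = 0.209098, coefficient = 2
x_3 = 3.0000, f(x_3) = 0.019915, coefficient = 2
x_4 = 3.3333, f(x_4) = 0.036316, coefficient = 2
x_5 = 3.6667, f(x_5) = 0.251279, coefficient = 2
x_6 = 4.0000, f(x_6) = 0.572750, coefficient = 1

I ≈ (0.333333/2) × 3.478494 = 0.579749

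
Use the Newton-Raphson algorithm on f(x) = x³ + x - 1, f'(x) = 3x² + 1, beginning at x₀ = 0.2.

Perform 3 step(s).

f(x) = x³ + x - 1
f'(x) = 3x² + 1
x₀ = 0.2

Newton-Raphson formula: x_{n+1} = x_n - f(x_n)/f'(x_n)

Iteration 1:
  f(0.200000) = -0.792000
  f'(0.200000) = 1.120000
  x_1 = 0.200000 - (-0.792000)/1.120000 = 0.907143
Iteration 2:
  f(0.907143) = 0.653638
  f'(0.907143) = 3.468724
  x_2 = 0.907143 - 0.653638/3.468724 = 0.718705
Iteration 3:
  f(0.718705) = 0.089943
  f'(0.718705) = 2.549612
  x_3 = 0.718705 - 0.089943/2.549612 = 0.683428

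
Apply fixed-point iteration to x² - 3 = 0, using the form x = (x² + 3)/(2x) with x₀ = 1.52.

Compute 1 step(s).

Equation: x² - 3 = 0
Fixed-point form: x = (x² + 3)/(2x)
x₀ = 1.52

x_1 = g(1.520000) = 1.746842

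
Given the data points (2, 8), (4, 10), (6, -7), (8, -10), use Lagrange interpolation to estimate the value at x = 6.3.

Lagrange interpolation formula:
P(x) = Σ yᵢ × Lᵢ(x)
where Lᵢ(x) = Π_{j≠i} (x - xⱼ)/(xᵢ - xⱼ)

L_0(6.3) = (6.3 - 4)/(2 - 4) × (6.3 - 6)/(2 - 6) × (6.3 - 8)/(2 - 8) = 0.024437
L_1(6.3) = (6.3 - 2)/(4 - 2) × (6.3 - 6)/(4 - 6) × (6.3 - 8)/(4 - 8) = -0.137062
L_2(6.3) = (6.3 - 2)/(6 - 2) × (6.3 - 4)/(6 - 4) × (6.3 - 8)/(6 - 8) = 1.050812
L_3(6.3) = (6.3 - 2)/(8 - 2) × (6.3 - 4)/(8 - 4) × (6.3 - 6)/(8 - 6) = 0.061812

P(6.3) = 8×L_0(6.3) + 10×L_1(6.3) + (-7)×L_2(6.3) + (-10)×L_3(6.3)
P(6.3) = -9.148937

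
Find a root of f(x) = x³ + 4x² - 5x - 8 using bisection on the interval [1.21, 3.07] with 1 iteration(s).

f(x) = x³ + 4x² - 5x - 8
Initial interval: [1.21, 3.07]

Iteration 1:
  c_1 = (1.210000 + 3.070000)/2 = 2.140000
  f(c_1) = f(2.140000) = 9.418744
  f(a) × f(c) < 0, new interval: [1.210000, 2.140000]

After 1 iteration(s), the approximation is c_1 = 2.140000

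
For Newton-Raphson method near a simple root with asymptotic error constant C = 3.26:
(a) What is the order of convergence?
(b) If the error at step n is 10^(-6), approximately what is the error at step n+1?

(a) Newton-Raphson has quadratic (order 2) convergence near simple roots.
    This means |e_{n+1}| ≈ C|e_n|².

(b) With |e_n| = 10^(-6) and C = 3.26:
    |e_{n+1}| ≈ 3.26 × (10^(-6))² = 3.26 × 10^(-12)

(a) 2 (quadratic); (b) |e_{n+1}| ≈ 3.260e-12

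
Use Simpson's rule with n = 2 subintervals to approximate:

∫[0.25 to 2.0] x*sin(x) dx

f(x) = x*sin(x)
a = 0.25, b = 2.0, n = 2
h = (b - a)/n = 0.875000

Simpson's rule: (h/3)[f(x₀) + 4f(x₁) + 2f(x₂) + ... + f(xₙ)]

x_0 = 0.2500, f(x_0) = 0.061851, coefficient = 1
x_1 = 1.1250, f(x_1) = 1.015051, coefficient = 4
x_2 = 2.0000, f(x_2) = 1.818595, coefficient = 1

I ≈ (0.875000/3) × 5.940650 = 1.732690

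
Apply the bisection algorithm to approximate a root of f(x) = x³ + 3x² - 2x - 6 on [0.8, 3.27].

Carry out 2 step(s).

f(x) = x³ + 3x² - 2x - 6
Initial interval: [0.8, 3.27]

Iteration 1:
  c_1 = (0.800000 + 3.270000)/2 = 2.035000
  f(c_1) = f(2.035000) = 10.781068
  f(a) × f(c) < 0, new interval: [0.800000, 2.035000]
Iteration 2:
  c_2 = (0.800000 + 2.035000)/2 = 1.417500
  f(c_2) = f(1.417500) = 0.041110
  f(a) × f(c) < 0, new interval: [0.800000, 1.417500]

After 2 iteration(s), the approximation is c_2 = 1.417500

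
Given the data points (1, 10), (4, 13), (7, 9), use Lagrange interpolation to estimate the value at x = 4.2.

Lagrange interpolation formula:
P(x) = Σ yᵢ × Lᵢ(x)
where Lᵢ(x) = Π_{j≠i} (x - xⱼ)/(xᵢ - xⱼ)

L_0(4.2) = (4.2 - 4)/(1 - 4) × (4.2 - 7)/(1 - 7) = -0.031111
L_1(4.2) = (4.2 - 1)/(4 - 1) × (4.2 - 7)/(4 - 7) = 0.995556
L_2(4.2) = (4.2 - 1)/(7 - 1) × (4.2 - 4)/(7 - 4) = 0.035556

P(4.2) = 10×L_0(4.2) + 13×L_1(4.2) + 9×L_2(4.2)
P(4.2) = 12.951111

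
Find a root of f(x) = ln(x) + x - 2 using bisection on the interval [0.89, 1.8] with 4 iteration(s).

f(x) = ln(x) + x - 2
Initial interval: [0.89, 1.8]

Iteration 1:
  c_1 = (0.890000 + 1.800000)/2 = 1.345000
  f(c_1) = f(1.345000) = -0.358606
  f(a) × f(c) ≥ 0, new interval: [1.345000, 1.800000]
Iteration 2:
  c_2 = (1.345000 + 1.800000)/2 = 1.572500
  f(c_2) = f(1.572500) = 0.025167
  f(a) × f(c) < 0, new interval: [1.345000, 1.572500]
Iteration 3:
  c_3 = (1.345000 + 1.572500)/2 = 1.458750
  f(c_3) = f(1.458750) = -0.163670
  f(a) × f(c) ≥ 0, new interval: [1.458750, 1.572500]
Iteration 4:
  c_4 = (1.458750 + 1.572500)/2 = 1.515625
  f(c_4) = f(1.515625) = -0.068547
  f(a) × f(c) ≥ 0, new interval: [1.515625, 1.572500]

After 4 iteration(s), the approximation is c_4 = 1.515625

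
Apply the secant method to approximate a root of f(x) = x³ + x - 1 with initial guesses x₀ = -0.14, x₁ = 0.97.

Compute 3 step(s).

f(x) = x³ + x - 1
x₀ = -0.14, x₁ = 0.97

Secant formula: x_{n+1} = x_n - f(x_n)(x_n - x_{n-1})/(f(x_n) - f(x_{n-1}))

Iteration 1:
  f(-0.140000) = -1.142744
  f(0.970000) = 0.882673
  x_2 = 0.970000 - 0.882673×(0.970000 - (-0.140000))/(0.882673 - (-1.142744))
       = 0.486264
Iteration 2:
  f(0.970000) = 0.882673
  f(0.486264) = -0.398758
  x_3 = 0.486264 - (-0.398758)×(0.486264 - 0.970000)/(-0.398758 - 0.882673)
       = 0.636794
Iteration 3:
  f(0.486264) = -0.398758
  f(0.636794) = -0.104982
  x_4 = 0.636794 - (-0.104982)×(0.636794 - 0.486264)/(-0.104982 - (-0.398758))
       = 0.690586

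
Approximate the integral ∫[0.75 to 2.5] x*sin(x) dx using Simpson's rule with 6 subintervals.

f(x) = x*sin(x)
a = 0.75, b = 2.5, n = 6
h = (b - a)/n = 0.291667

Simpson's rule: (h/3)[f(x₀) + 4f(x₁) + 2f(x₂) + ... + f(xₙ)]

x_0 = 0.7500, f(x_0) = 0.511229, coefficient = 1
x_1 = 1.0417, f(x_1) = 0.899215, coefficient = 4
x_2 = 1.3333, f(x_2) = 1.295917, coefficient = 2
x_3 = 1.6250, f(x_3) = 1.622613, coefficient = 4
x_4 = 1.9167, f(x_4) = 1.803163, coefficient = 2
x_5 = 2.2083, f(x_5) = 1.774538, coefficient = 4
x_6 = 2.5000, f(x_6) = 1.496180, coefficient = 1

I ≈ (0.291667/3) × 25.391036 = 2.468573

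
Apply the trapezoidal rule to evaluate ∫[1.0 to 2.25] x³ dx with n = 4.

f(x) = x³
a = 1.0, b = 2.25, n = 4
h = (b - a)/n = 0.312500

Trapezoidal rule: (h/2)[f(x₀) + 2f(x₁) + 2f(x₂) + ... + f(xₙ)]

x_0 = 1.0000, f(x_0) = 1.000000, coefficient = 1
x_1 = 1.3125, f(x_1) = 2.260986, coefficient = 2
x_2 = 1.6250, f(x_2) = 4.291016, coefficient = 2
x_3 = 1.9375, f(x_3) = 7.273193, coefficient = 2
x_4 = 2.2500, f(x_4) = 11.390625, coefficient = 1

I ≈ (0.312500/2) × 40.041016 = 6.256409
Exact value: 6.157227
Error: 0.099182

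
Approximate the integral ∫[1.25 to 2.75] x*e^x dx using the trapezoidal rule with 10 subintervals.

f(x) = x*e^x
a = 1.25, b = 2.75, n = 10
h = (b - a)/n = 0.150000

Trapezoidal rule: (h/2)[f(x₀) + 2f(x₁) + 2f(x₂) + ... + f(xₙ)]

x_0 = 1.2500, f(x_0) = 4.362929, coefficient = 1
x_1 = 1.4000, f(x_1) = 5.677280, coefficient = 2
x_2 = 1.5500, f(x_2) = 7.302779, coefficient = 2
x_3 = 1.7000, f(x_3) = 9.305711, coefficient = 2
x_4 = 1.8500, f(x_4) = 11.765666, coefficient = 2
x_5 = 2.0000, f(x_5) = 14.778112, coefficient = 2
x_6 = 2.1500, f(x_6) = 18.457446, coefficient = 2
x_7 = 2.3000, f(x_7) = 22.940620, coefficient = 2
x_8 = 2.4500, f(x_8) = 28.391449, coefficient = 2
x_9 = 2.6000, f(x_9) = 35.005719, coefficient = 2
x_10 = 2.7500, f(x_10) = 43.017238, coefficient = 1

I ≈ (0.150000/2) × 354.629729 = 26.597230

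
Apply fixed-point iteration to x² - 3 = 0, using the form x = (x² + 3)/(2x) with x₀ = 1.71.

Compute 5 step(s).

Equation: x² - 3 = 0
Fixed-point form: x = (x² + 3)/(2x)
x₀ = 1.71

x_1 = g(1.710000) = 1.732193
x_2 = g(1.732193) = 1.732051
x_3 = g(1.732051) = 1.732051
x_4 = g(1.732051) = 1.732051
x_5 = g(1.732051) = 1.732051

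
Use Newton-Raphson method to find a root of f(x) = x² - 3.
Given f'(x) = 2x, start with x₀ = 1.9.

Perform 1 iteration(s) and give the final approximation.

f(x) = x² - 3
f'(x) = 2x
x₀ = 1.9

Newton-Raphson formula: x_{n+1} = x_n - f(x_n)/f'(x_n)

Iteration 1:
  f(1.900000) = 0.610000
  f'(1.900000) = 3.800000
  x_1 = 1.900000 - 0.610000/3.800000 = 1.739474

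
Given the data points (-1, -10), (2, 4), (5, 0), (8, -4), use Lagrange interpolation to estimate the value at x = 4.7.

Lagrange interpolation formula:
P(x) = Σ yᵢ × Lᵢ(x)
where Lᵢ(x) = Π_{j≠i} (x - xⱼ)/(xᵢ - xⱼ)

L_0(4.7) = (4.7 - 2)/(-1 - 2) × (4.7 - 5)/(-1 - 5) × (4.7 - 8)/(-1 - 8) = -0.016500
L_1(4.7) = (4.7 - (-1))/(2 - (-1)) × (4.7 - 5)/(2 - 5) × (4.7 - 8)/(2 - 8) = 0.104500
L_2(4.7) = (4.7 - (-1))/(5 - (-1)) × (4.7 - 2)/(5 - 2) × (4.7 - 8)/(5 - 8) = 0.940500
L_3(4.7) = (4.7 - (-1))/(8 - (-1)) × (4.7 - 2)/(8 - 2) × (4.7 - 5)/(8 - 5) = -0.028500

P(4.7) = (-10)×L_0(4.7) + 4×L_1(4.7) + 0×L_2(4.7) + (-4)×L_3(4.7)
P(4.7) = 0.697000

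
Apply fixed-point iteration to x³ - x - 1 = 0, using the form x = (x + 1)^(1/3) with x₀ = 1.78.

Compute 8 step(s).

Equation: x³ - x - 1 = 0
Fixed-point form: x = (x + 1)^(1/3)
x₀ = 1.78

x_1 = g(1.780000) = 1.406096
x_2 = g(1.406096) = 1.339998
x_3 = g(1.339998) = 1.327614
x_4 = g(1.327614) = 1.325268
x_5 = g(1.325268) = 1.324822
x_6 = g(1.324822) = 1.324738
x_7 = g(1.324738) = 1.324722
x_8 = g(1.324722) = 1.324719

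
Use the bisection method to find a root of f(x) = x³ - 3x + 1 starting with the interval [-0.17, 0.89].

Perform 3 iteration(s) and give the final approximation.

f(x) = x³ - 3x + 1
Initial interval: [-0.17, 0.89]

Iteration 1:
  c_1 = (-0.170000 + 0.890000)/2 = 0.360000
  f(c_1) = f(0.360000) = -0.033344
  f(a) × f(c) < 0, new interval: [-0.170000, 0.360000]
Iteration 2:
  c_2 = (-0.170000 + 0.360000)/2 = 0.095000
  f(c_2) = f(0.095000) = 0.715857
  f(a) × f(c) ≥ 0, new interval: [0.095000, 0.360000]
Iteration 3:
  c_3 = (0.095000 + 0.360000)/2 = 0.227500
  f(c_3) = f(0.227500) = 0.329275
  f(a) × f(c) ≥ 0, new interval: [0.227500, 0.360000]

After 3 iteration(s), the approximation is c_3 = 0.227500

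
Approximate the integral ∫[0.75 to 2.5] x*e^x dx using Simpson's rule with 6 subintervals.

f(x) = x*e^x
a = 0.75, b = 2.5, n = 6
h = (b - a)/n = 0.291667

Simpson's rule: (h/3)[f(x₀) + 4f(x₁) + 2f(x₂) + ... + f(xₙ)]

x_0 = 0.7500, f(x_0) = 1.587750, coefficient = 1
x_1 = 1.0417, f(x_1) = 2.952017, coefficient = 4
x_2 = 1.3333, f(x_2) = 5.058224, coefficient = 2
x_3 = 1.6250, f(x_3) = 8.252431, coefficient = 4
x_4 = 1.9167, f(x_4) = 13.029998, coefficient = 2
x_5 = 2.2083, f(x_5) = 20.097017, coefficient = 4
x_6 = 2.5000, f(x_6) = 30.456235, coefficient = 1

I ≈ (0.291667/3) × 193.426290 = 18.805334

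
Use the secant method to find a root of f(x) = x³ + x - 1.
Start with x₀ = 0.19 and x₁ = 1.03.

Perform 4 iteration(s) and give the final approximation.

f(x) = x³ + x - 1
x₀ = 0.19, x₁ = 1.03

Secant formula: x_{n+1} = x_n - f(x_n)(x_n - x_{n-1})/(f(x_n) - f(x_{n-1}))

Iteration 1:
  f(0.190000) = -0.803141
  f(1.030000) = 1.122727
  x_2 = 1.030000 - 1.122727×(1.030000 - 0.190000)/(1.122727 - (-0.803141))
       = 0.540304
Iteration 2:
  f(1.030000) = 1.122727
  f(0.540304) = -0.301967
  x_3 = 0.540304 - (-0.301967)×(0.540304 - 1.030000)/(-0.301967 - 1.122727)
       = 0.644096
Iteration 3:
  f(0.540304) = -0.301967
  f(0.644096) = -0.088695
  x_4 = 0.644096 - (-0.088695)×(0.644096 - 0.540304)/(-0.088695 - (-0.301967))
       = 0.687261
Iteration 4:
  f(0.644096) = -0.088695
  f(0.687261) = 0.011873
  x_5 = 0.687261 - 0.011873×(0.687261 - 0.644096)/(0.011873 - (-0.088695))
       = 0.682165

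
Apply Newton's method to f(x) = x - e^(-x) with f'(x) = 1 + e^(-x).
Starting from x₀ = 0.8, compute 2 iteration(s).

f(x) = x - e^(-x)
f'(x) = 1 + e^(-x)
x₀ = 0.8

Newton-Raphson formula: x_{n+1} = x_n - f(x_n)/f'(x_n)

Iteration 1:
  f(0.800000) = 0.350671
  f'(0.800000) = 1.449329
  x_1 = 0.800000 - 0.350671/1.449329 = 0.558046
Iteration 2:
  f(0.558046) = -0.014280
  f'(0.558046) = 1.572326
  x_2 = 0.558046 - (-0.014280)/1.572326 = 0.567128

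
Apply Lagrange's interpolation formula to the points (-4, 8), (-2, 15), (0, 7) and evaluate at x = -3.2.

Lagrange interpolation formula:
P(x) = Σ yᵢ × Lᵢ(x)
where Lᵢ(x) = Π_{j≠i} (x - xⱼ)/(xᵢ - xⱼ)

L_0(-3.2) = (-3.2 - (-2))/(-4 - (-2)) × (-3.2 - 0)/(-4 - 0) = 0.480000
L_1(-3.2) = (-3.2 - (-4))/(-2 - (-4)) × (-3.2 - 0)/(-2 - 0) = 0.640000
L_2(-3.2) = (-3.2 - (-4))/(0 - (-4)) × (-3.2 - (-2))/(0 - (-2)) = -0.120000

P(-3.2) = 8×L_0(-3.2) + 15×L_1(-3.2) + 7×L_2(-3.2)
P(-3.2) = 12.600000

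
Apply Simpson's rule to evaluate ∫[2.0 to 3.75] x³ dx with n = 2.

f(x) = x³
a = 2.0, b = 3.75, n = 2
h = (b - a)/n = 0.875000

Simpson's rule: (h/3)[f(x₀) + 4f(x₁) + 2f(x₂) + ... + f(xₙ)]

x_0 = 2.0000, f(x_0) = 8.000000, coefficient = 1
x_1 = 2.8750, f(x_1) = 23.763672, coefficient = 4
x_2 = 3.7500, f(x_2) = 52.734375, coefficient = 1

I ≈ (0.875000/3) × 155.789062 = 45.438477
Exact value: 45.438477
Error: 0.000000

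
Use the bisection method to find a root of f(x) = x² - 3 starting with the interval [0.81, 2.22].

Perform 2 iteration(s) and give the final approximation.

f(x) = x² - 3
Initial interval: [0.81, 2.22]

Iteration 1:
  c_1 = (0.810000 + 2.220000)/2 = 1.515000
  f(c_1) = f(1.515000) = -0.704775
  f(a) × f(c) ≥ 0, new interval: [1.515000, 2.220000]
Iteration 2:
  c_2 = (1.515000 + 2.220000)/2 = 1.867500
  f(c_2) = f(1.867500) = 0.487556
  f(a) × f(c) < 0, new interval: [1.515000, 1.867500]

After 2 iteration(s), the approximation is c_2 = 1.867500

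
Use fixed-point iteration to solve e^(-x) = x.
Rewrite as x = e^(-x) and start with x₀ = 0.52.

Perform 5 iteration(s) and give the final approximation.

Equation: e^(-x) = x
Fixed-point form: x = e^(-x)
x₀ = 0.52

x_1 = g(0.520000) = 0.594521
x_2 = g(0.594521) = 0.551827
x_3 = g(0.551827) = 0.575897
x_4 = g(0.575897) = 0.562201
x_5 = g(0.562201) = 0.569953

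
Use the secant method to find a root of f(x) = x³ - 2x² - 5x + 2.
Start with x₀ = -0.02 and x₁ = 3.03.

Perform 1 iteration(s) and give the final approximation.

f(x) = x³ - 2x² - 5x + 2
x₀ = -0.02, x₁ = 3.03

Secant formula: x_{n+1} = x_n - f(x_n)(x_n - x_{n-1})/(f(x_n) - f(x_{n-1}))

Iteration 1:
  f(-0.020000) = 2.099192
  f(3.030000) = -3.693673
  x_2 = 3.030000 - (-3.693673)×(3.030000 - (-0.020000))/(-3.693673 - 2.099192)
       = 1.085245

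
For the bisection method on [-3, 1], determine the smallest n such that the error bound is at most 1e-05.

We need (b-a)/2^n ≤ 1e-05
(1 - (-3))/2^n ≤ 1e-05
4/2^n ≤ 1e-05
2^n ≥ 400000
n ≥ log₂(400000) = 18.61
n ≥ 19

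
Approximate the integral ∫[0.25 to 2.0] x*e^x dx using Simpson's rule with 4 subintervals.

f(x) = x*e^x
a = 0.25, b = 2.0, n = 4
h = (b - a)/n = 0.437500

Simpson's rule: (h/3)[f(x₀) + 4f(x₁) + 2f(x₂) + ... + f(xₙ)]

x_0 = 0.2500, f(x_0) = 0.321006, coefficient = 1
x_1 = 0.6875, f(x_1) = 1.367257, coefficient = 4
x_2 = 1.1250, f(x_2) = 3.465244, coefficient = 2
x_3 = 1.5625, f(x_3) = 7.454271, coefficient = 4
x_4 = 2.0000, f(x_4) = 14.778112, coefficient = 1

I ≈ (0.437500/3) × 57.315717 = 8.358542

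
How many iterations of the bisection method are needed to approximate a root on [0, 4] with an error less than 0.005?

We need (b-a)/2^n ≤ 0.005
(4 - 0)/2^n ≤ 0.005
4/2^n ≤ 0.005
2^n ≥ 800
n ≥ log₂(800) = 9.64
n ≥ 10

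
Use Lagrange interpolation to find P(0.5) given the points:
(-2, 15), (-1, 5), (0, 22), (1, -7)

Lagrange interpolation formula:
P(x) = Σ yᵢ × Lᵢ(x)
where Lᵢ(x) = Π_{j≠i} (x - xⱼ)/(xᵢ - xⱼ)

L_0(0.5) = (0.5 - (-1))/(-2 - (-1)) × (0.5 - 0)/(-2 - 0) × (0.5 - 1)/(-2 - 1) = 0.062500
L_1(0.5) = (0.5 - (-2))/(-1 - (-2)) × (0.5 - 0)/(-1 - 0) × (0.5 - 1)/(-1 - 1) = -0.312500
L_2(0.5) = (0.5 - (-2))/(0 - (-2)) × (0.5 - (-1))/(0 - (-1)) × (0.5 - 1)/(0 - 1) = 0.937500
L_3(0.5) = (0.5 - (-2))/(1 - (-2)) × (0.5 - (-1))/(1 - (-1)) × (0.5 - 0)/(1 - 0) = 0.312500

P(0.5) = 15×L_0(0.5) + 5×L_1(0.5) + 22×L_2(0.5) + (-7)×L_3(0.5)
P(0.5) = 17.812500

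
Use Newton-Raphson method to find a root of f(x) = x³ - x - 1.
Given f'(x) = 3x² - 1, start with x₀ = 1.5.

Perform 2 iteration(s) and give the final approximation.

f(x) = x³ - x - 1
f'(x) = 3x² - 1
x₀ = 1.5

Newton-Raphson formula: x_{n+1} = x_n - f(x_n)/f'(x_n)

Iteration 1:
  f(1.500000) = 0.875000
  f'(1.500000) = 5.750000
  x_1 = 1.500000 - 0.875000/5.750000 = 1.347826
Iteration 2:
  f(1.347826) = 0.100682
  f'(1.347826) = 4.449905
  x_2 = 1.347826 - 0.100682/4.449905 = 1.325200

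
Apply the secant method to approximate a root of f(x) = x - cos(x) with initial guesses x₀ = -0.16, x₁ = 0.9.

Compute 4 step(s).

f(x) = x - cos(x)
x₀ = -0.16, x₁ = 0.9

Secant formula: x_{n+1} = x_n - f(x_n)(x_n - x_{n-1})/(f(x_n) - f(x_{n-1}))

Iteration 1:
  f(-0.160000) = -1.147227
  f(0.900000) = 0.278390
  x_2 = 0.900000 - 0.278390×(0.900000 - (-0.160000))/(0.278390 - (-1.147227))
       = 0.693007
Iteration 2:
  f(0.900000) = 0.278390
  f(0.693007) = -0.076322
  x_3 = 0.693007 - (-0.076322)×(0.693007 - 0.900000)/(-0.076322 - 0.278390)
       = 0.737545
Iteration 3:
  f(0.693007) = -0.076322
  f(0.737545) = -0.002577
  x_4 = 0.737545 - (-0.002577)×(0.737545 - 0.693007)/(-0.002577 - (-0.076322))
       = 0.739101
Iteration 4:
  f(0.737545) = -0.002577
  f(0.739101) = 0.000027
  x_5 = 0.739101 - 0.000027×(0.739101 - 0.737545)/(0.000027 - (-0.002577))
       = 0.739085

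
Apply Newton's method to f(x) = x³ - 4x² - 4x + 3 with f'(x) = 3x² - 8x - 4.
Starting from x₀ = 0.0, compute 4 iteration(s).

f(x) = x³ - 4x² - 4x + 3
f'(x) = 3x² - 8x - 4
x₀ = 0.0

Newton-Raphson formula: x_{n+1} = x_n - f(x_n)/f'(x_n)

Iteration 1:
  f(0.000000) = 3.000000
  f'(0.000000) = -4.000000
  x_1 = 0.000000 - 3.000000/(-4.000000) = 0.750000
Iteration 2:
  f(0.750000) = -1.828125
  f'(0.750000) = -8.312500
  x_2 = 0.750000 - (-1.828125)/(-8.312500) = 0.530075
Iteration 3:
  f(0.530075) = -0.095279
  f'(0.530075) = -7.397662
  x_3 = 0.530075 - (-0.095279)/(-7.397662) = 0.517196
Iteration 4:
  f(0.517196) = -0.000402
  f'(0.517196) = -7.335091
  x_4 = 0.517196 - (-0.000402)/(-7.335091) = 0.517141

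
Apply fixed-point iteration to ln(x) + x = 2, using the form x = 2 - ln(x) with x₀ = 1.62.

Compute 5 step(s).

Equation: ln(x) + x = 2
Fixed-point form: x = 2 - ln(x)
x₀ = 1.62

x_1 = g(1.620000) = 1.517574
x_2 = g(1.517574) = 1.582887
x_3 = g(1.582887) = 1.540750
x_4 = g(1.540750) = 1.567731
x_5 = g(1.567731) = 1.550371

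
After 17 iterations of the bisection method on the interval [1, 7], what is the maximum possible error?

Bisection error bound: |error| ≤ (b-a)/2^n
|error| ≤ (7 - 1)/2^17 = 6/2^17
|error| ≤ 0.0000457764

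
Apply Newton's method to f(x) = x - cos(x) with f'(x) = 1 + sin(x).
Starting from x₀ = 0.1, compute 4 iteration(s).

f(x) = x - cos(x)
f'(x) = 1 + sin(x)
x₀ = 0.1

Newton-Raphson formula: x_{n+1} = x_n - f(x_n)/f'(x_n)

Iteration 1:
  f(0.100000) = -0.895004
  f'(0.100000) = 1.099833
  x_1 = 0.100000 - (-0.895004)/1.099833 = 0.913763
Iteration 2:
  f(0.913763) = 0.302993
  f'(0.913763) = 1.791808
  x_2 = 0.913763 - 0.302993/1.791808 = 0.744664
Iteration 3:
  f(0.744664) = 0.009349
  f'(0.744664) = 1.677725
  x_3 = 0.744664 - 0.009349/1.677725 = 0.739092
Iteration 4:
  f(0.739092) = 0.000011
  f'(0.739092) = 1.673617
  x_4 = 0.739092 - 0.000011/1.673617 = 0.739085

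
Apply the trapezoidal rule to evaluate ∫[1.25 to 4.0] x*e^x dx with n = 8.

f(x) = x*e^x
a = 1.25, b = 4.0, n = 8
h = (b - a)/n = 0.343750

Trapezoidal rule: (h/2)[f(x₀) + 2f(x₁) + 2f(x₂) + ... + f(xₙ)]

x_0 = 1.2500, f(x_0) = 4.362929, coefficient = 1
x_1 = 1.5938, f(x_1) = 7.844712, coefficient = 2
x_2 = 1.9375, f(x_2) = 13.448916, coefficient = 2
x_3 = 2.2812, f(x_3) = 22.330948, coefficient = 2
x_4 = 2.6250, f(x_4) = 36.237007, coefficient = 2
x_5 = 2.9688, f(x_5) = 57.794348, coefficient = 2
x_6 = 3.3125, f(x_6) = 90.940295, coefficient = 2
x_7 = 3.6562, f(x_7) = 141.554957, coefficient = 2
x_8 = 4.0000, f(x_8) = 218.392600, coefficient = 1

I ≈ (0.343750/2) × 963.057897 = 165.525576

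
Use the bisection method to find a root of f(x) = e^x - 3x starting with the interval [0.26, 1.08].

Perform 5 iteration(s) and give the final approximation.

f(x) = e^x - 3x
Initial interval: [0.26, 1.08]

Iteration 1:
  c_1 = (0.260000 + 1.080000)/2 = 0.670000
  f(c_1) = f(0.670000) = -0.055763
  f(a) × f(c) < 0, new interval: [0.260000, 0.670000]
Iteration 2:
  c_2 = (0.260000 + 0.670000)/2 = 0.465000
  f(c_2) = f(0.465000) = 0.197014
  f(a) × f(c) ≥ 0, new interval: [0.465000, 0.670000]
Iteration 3:
  c_3 = (0.465000 + 0.670000)/2 = 0.567500
  f(c_3) = f(0.567500) = 0.061352
  f(a) × f(c) ≥ 0, new interval: [0.567500, 0.670000]
Iteration 4:
  c_4 = (0.567500 + 0.670000)/2 = 0.618750
  f(c_4) = f(0.618750) = 0.000356
  f(a) × f(c) ≥ 0, new interval: [0.618750, 0.670000]
Iteration 5:
  c_5 = (0.618750 + 0.670000)/2 = 0.644375
  f(c_5) = f(0.644375) = -0.028329
  f(a) × f(c) < 0, new interval: [0.618750, 0.644375]

After 5 iteration(s), the approximation is c_5 = 0.644375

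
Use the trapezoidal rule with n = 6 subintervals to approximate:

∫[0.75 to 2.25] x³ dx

f(x) = x³
a = 0.75, b = 2.25, n = 6
h = (b - a)/n = 0.250000

Trapezoidal rule: (h/2)[f(x₀) + 2f(x₁) + 2f(x₂) + ... + f(xₙ)]

x_0 = 0.7500, f(x_0) = 0.421875, coefficient = 1
x_1 = 1.0000, f(x_1) = 1.000000, coefficient = 2
x_2 = 1.2500, f(x_2) = 1.953125, coefficient = 2
x_3 = 1.5000, f(x_3) = 3.375000, coefficient = 2
x_4 = 1.7500, f(x_4) = 5.359375, coefficient = 2
x_5 = 2.0000, f(x_5) = 8.000000, coefficient = 2
x_6 = 2.2500, f(x_6) = 11.390625, coefficient = 1

I ≈ (0.250000/2) × 51.187500 = 6.398438
Exact value: 6.328125
Error: 0.070312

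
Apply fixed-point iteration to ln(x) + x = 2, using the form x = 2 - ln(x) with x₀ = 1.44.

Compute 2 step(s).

Equation: ln(x) + x = 2
Fixed-point form: x = 2 - ln(x)
x₀ = 1.44

x_1 = g(1.440000) = 1.635357
x_2 = g(1.635357) = 1.508139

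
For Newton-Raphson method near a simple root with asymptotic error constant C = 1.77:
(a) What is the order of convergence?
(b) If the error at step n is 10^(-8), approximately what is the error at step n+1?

(a) Newton-Raphson has quadratic (order 2) convergence near simple roots.
    This means |e_{n+1}| ≈ C|e_n|².

(b) With |e_n| = 10^(-8) and C = 1.77:
    |e_{n+1}| ≈ 1.77 × (10^(-8))² = 1.77 × 10^(-16)

(a) 2 (quadratic); (b) |e_{n+1}| ≈ 1.770e-16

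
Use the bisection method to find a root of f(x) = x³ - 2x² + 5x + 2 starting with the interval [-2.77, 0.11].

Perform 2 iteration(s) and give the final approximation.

f(x) = x³ - 2x² + 5x + 2
Initial interval: [-2.77, 0.11]

Iteration 1:
  c_1 = (-2.770000 + 0.110000)/2 = -1.330000
  f(c_1) = f(-1.330000) = -10.540437
  f(a) × f(c) ≥ 0, new interval: [-1.330000, 0.110000]
Iteration 2:
  c_2 = (-1.330000 + 0.110000)/2 = -0.610000
  f(c_2) = f(-0.610000) = -2.021181
  f(a) × f(c) ≥ 0, new interval: [-0.610000, 0.110000]

After 2 iteration(s), the approximation is c_2 = -0.610000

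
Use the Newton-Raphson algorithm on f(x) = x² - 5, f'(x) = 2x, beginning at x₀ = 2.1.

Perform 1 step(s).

f(x) = x² - 5
f'(x) = 2x
x₀ = 2.1

Newton-Raphson formula: x_{n+1} = x_n - f(x_n)/f'(x_n)

Iteration 1:
  f(2.100000) = -0.590000
  f'(2.100000) = 4.200000
  x_1 = 2.100000 - (-0.590000)/4.200000 = 2.240476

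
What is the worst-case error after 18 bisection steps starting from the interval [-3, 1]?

Bisection error bound: |error| ≤ (b-a)/2^n
|error| ≤ (1 - (-3))/2^18 = 4/2^18
|error| ≤ 0.0000152588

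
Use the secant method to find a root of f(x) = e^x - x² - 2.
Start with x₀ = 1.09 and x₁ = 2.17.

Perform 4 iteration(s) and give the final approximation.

f(x) = e^x - x² - 2
x₀ = 1.09, x₁ = 2.17

Secant formula: x_{n+1} = x_n - f(x_n)(x_n - x_{n-1})/(f(x_n) - f(x_{n-1}))

Iteration 1:
  f(1.090000) = -0.213826
  f(2.170000) = 2.049384
  x_2 = 2.170000 - 2.049384×(2.170000 - 1.090000)/(2.049384 - (-0.213826))
       = 1.192037
Iteration 2:
  f(2.170000) = 2.049384
  f(1.192037) = -0.127168
  x_3 = 1.192037 - (-0.127168)×(1.192037 - 2.170000)/(-0.127168 - 2.049384)
       = 1.249176
Iteration 3:
  f(1.192037) = -0.127168
  f(1.249176) = -0.072972
  x_4 = 1.249176 - (-0.072972)×(1.249176 - 1.192037)/(-0.072972 - (-0.127168))
       = 1.326111
Iteration 4:
  f(1.249176) = -0.072972
  f(1.326111) = 0.007798
  x_5 = 1.326111 - 0.007798×(1.326111 - 1.249176)/(0.007798 - (-0.072972))
       = 1.318684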